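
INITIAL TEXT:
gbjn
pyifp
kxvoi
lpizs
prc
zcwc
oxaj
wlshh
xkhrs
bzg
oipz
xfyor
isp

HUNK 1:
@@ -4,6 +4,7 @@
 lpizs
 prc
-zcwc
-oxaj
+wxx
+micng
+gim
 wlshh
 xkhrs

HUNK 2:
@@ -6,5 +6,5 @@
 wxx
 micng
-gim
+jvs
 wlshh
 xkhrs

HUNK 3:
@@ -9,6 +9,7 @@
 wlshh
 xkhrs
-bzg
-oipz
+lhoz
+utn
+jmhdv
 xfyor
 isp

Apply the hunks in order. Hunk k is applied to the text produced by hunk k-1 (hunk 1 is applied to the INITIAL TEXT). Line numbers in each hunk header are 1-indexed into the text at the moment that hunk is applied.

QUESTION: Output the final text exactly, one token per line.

Hunk 1: at line 4 remove [zcwc,oxaj] add [wxx,micng,gim] -> 14 lines: gbjn pyifp kxvoi lpizs prc wxx micng gim wlshh xkhrs bzg oipz xfyor isp
Hunk 2: at line 6 remove [gim] add [jvs] -> 14 lines: gbjn pyifp kxvoi lpizs prc wxx micng jvs wlshh xkhrs bzg oipz xfyor isp
Hunk 3: at line 9 remove [bzg,oipz] add [lhoz,utn,jmhdv] -> 15 lines: gbjn pyifp kxvoi lpizs prc wxx micng jvs wlshh xkhrs lhoz utn jmhdv xfyor isp

Answer: gbjn
pyifp
kxvoi
lpizs
prc
wxx
micng
jvs
wlshh
xkhrs
lhoz
utn
jmhdv
xfyor
isp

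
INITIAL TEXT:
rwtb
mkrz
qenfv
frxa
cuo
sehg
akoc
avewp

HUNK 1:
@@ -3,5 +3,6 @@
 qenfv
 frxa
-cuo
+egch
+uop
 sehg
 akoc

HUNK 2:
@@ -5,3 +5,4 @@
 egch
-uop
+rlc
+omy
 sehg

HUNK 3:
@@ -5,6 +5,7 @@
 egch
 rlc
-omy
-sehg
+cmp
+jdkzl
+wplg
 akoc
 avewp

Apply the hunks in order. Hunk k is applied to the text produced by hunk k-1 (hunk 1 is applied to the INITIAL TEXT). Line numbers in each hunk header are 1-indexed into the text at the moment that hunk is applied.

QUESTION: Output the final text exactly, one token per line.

Answer: rwtb
mkrz
qenfv
frxa
egch
rlc
cmp
jdkzl
wplg
akoc
avewp

Derivation:
Hunk 1: at line 3 remove [cuo] add [egch,uop] -> 9 lines: rwtb mkrz qenfv frxa egch uop sehg akoc avewp
Hunk 2: at line 5 remove [uop] add [rlc,omy] -> 10 lines: rwtb mkrz qenfv frxa egch rlc omy sehg akoc avewp
Hunk 3: at line 5 remove [omy,sehg] add [cmp,jdkzl,wplg] -> 11 lines: rwtb mkrz qenfv frxa egch rlc cmp jdkzl wplg akoc avewp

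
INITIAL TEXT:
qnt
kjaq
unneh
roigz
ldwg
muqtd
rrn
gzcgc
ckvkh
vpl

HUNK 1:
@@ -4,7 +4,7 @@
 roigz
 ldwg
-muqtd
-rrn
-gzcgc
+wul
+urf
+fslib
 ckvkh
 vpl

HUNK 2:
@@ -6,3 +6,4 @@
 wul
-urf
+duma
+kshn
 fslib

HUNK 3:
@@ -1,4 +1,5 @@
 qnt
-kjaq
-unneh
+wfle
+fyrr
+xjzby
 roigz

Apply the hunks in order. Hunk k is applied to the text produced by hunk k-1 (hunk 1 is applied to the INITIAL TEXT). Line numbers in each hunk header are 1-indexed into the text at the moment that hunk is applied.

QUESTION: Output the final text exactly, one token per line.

Answer: qnt
wfle
fyrr
xjzby
roigz
ldwg
wul
duma
kshn
fslib
ckvkh
vpl

Derivation:
Hunk 1: at line 4 remove [muqtd,rrn,gzcgc] add [wul,urf,fslib] -> 10 lines: qnt kjaq unneh roigz ldwg wul urf fslib ckvkh vpl
Hunk 2: at line 6 remove [urf] add [duma,kshn] -> 11 lines: qnt kjaq unneh roigz ldwg wul duma kshn fslib ckvkh vpl
Hunk 3: at line 1 remove [kjaq,unneh] add [wfle,fyrr,xjzby] -> 12 lines: qnt wfle fyrr xjzby roigz ldwg wul duma kshn fslib ckvkh vpl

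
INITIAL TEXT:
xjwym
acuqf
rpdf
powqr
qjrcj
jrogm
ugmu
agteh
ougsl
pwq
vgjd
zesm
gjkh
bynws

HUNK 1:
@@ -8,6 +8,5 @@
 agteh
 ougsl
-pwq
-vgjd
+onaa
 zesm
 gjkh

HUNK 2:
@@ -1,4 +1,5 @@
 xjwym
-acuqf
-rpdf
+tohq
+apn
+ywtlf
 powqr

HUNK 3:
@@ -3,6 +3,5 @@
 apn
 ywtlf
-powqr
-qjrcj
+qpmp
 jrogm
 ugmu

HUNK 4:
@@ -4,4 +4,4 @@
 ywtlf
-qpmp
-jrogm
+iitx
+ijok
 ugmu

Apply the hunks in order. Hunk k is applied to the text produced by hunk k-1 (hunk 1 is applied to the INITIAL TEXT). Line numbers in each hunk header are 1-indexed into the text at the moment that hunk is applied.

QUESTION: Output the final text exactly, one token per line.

Answer: xjwym
tohq
apn
ywtlf
iitx
ijok
ugmu
agteh
ougsl
onaa
zesm
gjkh
bynws

Derivation:
Hunk 1: at line 8 remove [pwq,vgjd] add [onaa] -> 13 lines: xjwym acuqf rpdf powqr qjrcj jrogm ugmu agteh ougsl onaa zesm gjkh bynws
Hunk 2: at line 1 remove [acuqf,rpdf] add [tohq,apn,ywtlf] -> 14 lines: xjwym tohq apn ywtlf powqr qjrcj jrogm ugmu agteh ougsl onaa zesm gjkh bynws
Hunk 3: at line 3 remove [powqr,qjrcj] add [qpmp] -> 13 lines: xjwym tohq apn ywtlf qpmp jrogm ugmu agteh ougsl onaa zesm gjkh bynws
Hunk 4: at line 4 remove [qpmp,jrogm] add [iitx,ijok] -> 13 lines: xjwym tohq apn ywtlf iitx ijok ugmu agteh ougsl onaa zesm gjkh bynws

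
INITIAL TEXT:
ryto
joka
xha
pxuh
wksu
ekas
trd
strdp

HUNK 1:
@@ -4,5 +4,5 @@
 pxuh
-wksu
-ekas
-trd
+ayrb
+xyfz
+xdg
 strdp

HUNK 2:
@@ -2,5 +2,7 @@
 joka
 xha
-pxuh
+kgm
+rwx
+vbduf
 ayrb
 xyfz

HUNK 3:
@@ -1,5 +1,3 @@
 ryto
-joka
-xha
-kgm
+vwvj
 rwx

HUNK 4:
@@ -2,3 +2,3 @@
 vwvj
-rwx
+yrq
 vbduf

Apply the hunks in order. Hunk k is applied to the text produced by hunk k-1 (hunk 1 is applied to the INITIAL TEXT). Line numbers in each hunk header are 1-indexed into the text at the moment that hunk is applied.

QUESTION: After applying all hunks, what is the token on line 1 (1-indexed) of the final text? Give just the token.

Answer: ryto

Derivation:
Hunk 1: at line 4 remove [wksu,ekas,trd] add [ayrb,xyfz,xdg] -> 8 lines: ryto joka xha pxuh ayrb xyfz xdg strdp
Hunk 2: at line 2 remove [pxuh] add [kgm,rwx,vbduf] -> 10 lines: ryto joka xha kgm rwx vbduf ayrb xyfz xdg strdp
Hunk 3: at line 1 remove [joka,xha,kgm] add [vwvj] -> 8 lines: ryto vwvj rwx vbduf ayrb xyfz xdg strdp
Hunk 4: at line 2 remove [rwx] add [yrq] -> 8 lines: ryto vwvj yrq vbduf ayrb xyfz xdg strdp
Final line 1: ryto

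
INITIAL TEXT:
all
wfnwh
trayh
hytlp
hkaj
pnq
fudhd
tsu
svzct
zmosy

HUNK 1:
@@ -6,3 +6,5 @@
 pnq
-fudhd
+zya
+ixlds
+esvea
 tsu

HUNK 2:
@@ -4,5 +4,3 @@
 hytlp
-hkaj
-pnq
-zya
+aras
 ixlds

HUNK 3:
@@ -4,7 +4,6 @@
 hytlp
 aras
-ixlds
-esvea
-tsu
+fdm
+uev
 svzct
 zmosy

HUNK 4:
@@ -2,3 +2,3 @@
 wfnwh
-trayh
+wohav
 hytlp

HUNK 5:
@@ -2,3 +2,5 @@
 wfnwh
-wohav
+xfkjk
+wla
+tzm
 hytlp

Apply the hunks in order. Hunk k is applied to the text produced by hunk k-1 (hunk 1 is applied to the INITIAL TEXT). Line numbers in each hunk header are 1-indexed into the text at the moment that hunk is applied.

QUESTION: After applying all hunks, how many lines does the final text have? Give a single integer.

Hunk 1: at line 6 remove [fudhd] add [zya,ixlds,esvea] -> 12 lines: all wfnwh trayh hytlp hkaj pnq zya ixlds esvea tsu svzct zmosy
Hunk 2: at line 4 remove [hkaj,pnq,zya] add [aras] -> 10 lines: all wfnwh trayh hytlp aras ixlds esvea tsu svzct zmosy
Hunk 3: at line 4 remove [ixlds,esvea,tsu] add [fdm,uev] -> 9 lines: all wfnwh trayh hytlp aras fdm uev svzct zmosy
Hunk 4: at line 2 remove [trayh] add [wohav] -> 9 lines: all wfnwh wohav hytlp aras fdm uev svzct zmosy
Hunk 5: at line 2 remove [wohav] add [xfkjk,wla,tzm] -> 11 lines: all wfnwh xfkjk wla tzm hytlp aras fdm uev svzct zmosy
Final line count: 11

Answer: 11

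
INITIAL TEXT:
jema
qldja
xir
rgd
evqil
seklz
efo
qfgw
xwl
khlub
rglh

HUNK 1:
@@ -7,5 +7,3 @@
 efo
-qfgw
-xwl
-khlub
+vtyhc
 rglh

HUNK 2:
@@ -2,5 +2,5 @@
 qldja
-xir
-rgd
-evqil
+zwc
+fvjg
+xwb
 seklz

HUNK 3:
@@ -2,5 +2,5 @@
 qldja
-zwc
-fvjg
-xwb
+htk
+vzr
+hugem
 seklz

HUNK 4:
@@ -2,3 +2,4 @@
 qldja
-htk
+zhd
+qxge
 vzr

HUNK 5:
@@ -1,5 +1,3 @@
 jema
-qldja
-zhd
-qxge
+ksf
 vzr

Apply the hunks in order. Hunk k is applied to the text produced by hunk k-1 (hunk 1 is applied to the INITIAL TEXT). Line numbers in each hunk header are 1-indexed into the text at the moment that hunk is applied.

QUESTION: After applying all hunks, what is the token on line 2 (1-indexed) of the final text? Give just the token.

Answer: ksf

Derivation:
Hunk 1: at line 7 remove [qfgw,xwl,khlub] add [vtyhc] -> 9 lines: jema qldja xir rgd evqil seklz efo vtyhc rglh
Hunk 2: at line 2 remove [xir,rgd,evqil] add [zwc,fvjg,xwb] -> 9 lines: jema qldja zwc fvjg xwb seklz efo vtyhc rglh
Hunk 3: at line 2 remove [zwc,fvjg,xwb] add [htk,vzr,hugem] -> 9 lines: jema qldja htk vzr hugem seklz efo vtyhc rglh
Hunk 4: at line 2 remove [htk] add [zhd,qxge] -> 10 lines: jema qldja zhd qxge vzr hugem seklz efo vtyhc rglh
Hunk 5: at line 1 remove [qldja,zhd,qxge] add [ksf] -> 8 lines: jema ksf vzr hugem seklz efo vtyhc rglh
Final line 2: ksf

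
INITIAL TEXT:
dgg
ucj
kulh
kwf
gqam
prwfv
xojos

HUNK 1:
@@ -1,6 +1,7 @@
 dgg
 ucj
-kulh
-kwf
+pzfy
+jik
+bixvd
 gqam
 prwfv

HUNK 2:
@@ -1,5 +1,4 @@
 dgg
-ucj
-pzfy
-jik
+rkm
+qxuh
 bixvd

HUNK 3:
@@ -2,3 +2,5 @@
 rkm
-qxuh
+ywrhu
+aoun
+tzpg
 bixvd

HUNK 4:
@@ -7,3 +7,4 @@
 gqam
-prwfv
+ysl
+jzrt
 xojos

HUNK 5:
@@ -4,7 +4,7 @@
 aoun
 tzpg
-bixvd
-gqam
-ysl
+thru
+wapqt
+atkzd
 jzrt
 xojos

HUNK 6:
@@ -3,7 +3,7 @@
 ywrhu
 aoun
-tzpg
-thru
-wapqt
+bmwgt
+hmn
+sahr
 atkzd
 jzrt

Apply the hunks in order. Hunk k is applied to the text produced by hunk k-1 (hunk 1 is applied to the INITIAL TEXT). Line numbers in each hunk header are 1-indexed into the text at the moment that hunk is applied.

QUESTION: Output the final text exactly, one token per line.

Answer: dgg
rkm
ywrhu
aoun
bmwgt
hmn
sahr
atkzd
jzrt
xojos

Derivation:
Hunk 1: at line 1 remove [kulh,kwf] add [pzfy,jik,bixvd] -> 8 lines: dgg ucj pzfy jik bixvd gqam prwfv xojos
Hunk 2: at line 1 remove [ucj,pzfy,jik] add [rkm,qxuh] -> 7 lines: dgg rkm qxuh bixvd gqam prwfv xojos
Hunk 3: at line 2 remove [qxuh] add [ywrhu,aoun,tzpg] -> 9 lines: dgg rkm ywrhu aoun tzpg bixvd gqam prwfv xojos
Hunk 4: at line 7 remove [prwfv] add [ysl,jzrt] -> 10 lines: dgg rkm ywrhu aoun tzpg bixvd gqam ysl jzrt xojos
Hunk 5: at line 4 remove [bixvd,gqam,ysl] add [thru,wapqt,atkzd] -> 10 lines: dgg rkm ywrhu aoun tzpg thru wapqt atkzd jzrt xojos
Hunk 6: at line 3 remove [tzpg,thru,wapqt] add [bmwgt,hmn,sahr] -> 10 lines: dgg rkm ywrhu aoun bmwgt hmn sahr atkzd jzrt xojos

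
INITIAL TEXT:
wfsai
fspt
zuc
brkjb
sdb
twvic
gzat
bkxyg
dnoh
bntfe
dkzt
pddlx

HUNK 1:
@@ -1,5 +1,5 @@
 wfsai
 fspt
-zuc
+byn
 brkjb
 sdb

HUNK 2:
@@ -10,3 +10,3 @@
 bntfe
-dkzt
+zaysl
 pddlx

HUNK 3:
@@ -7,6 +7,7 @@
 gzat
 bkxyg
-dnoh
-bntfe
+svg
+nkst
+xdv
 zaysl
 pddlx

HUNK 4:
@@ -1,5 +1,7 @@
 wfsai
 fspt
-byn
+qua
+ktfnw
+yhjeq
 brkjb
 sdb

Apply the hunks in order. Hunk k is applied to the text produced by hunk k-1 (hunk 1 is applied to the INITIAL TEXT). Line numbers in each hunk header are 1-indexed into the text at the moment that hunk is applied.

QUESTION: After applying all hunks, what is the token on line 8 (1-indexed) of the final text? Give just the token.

Hunk 1: at line 1 remove [zuc] add [byn] -> 12 lines: wfsai fspt byn brkjb sdb twvic gzat bkxyg dnoh bntfe dkzt pddlx
Hunk 2: at line 10 remove [dkzt] add [zaysl] -> 12 lines: wfsai fspt byn brkjb sdb twvic gzat bkxyg dnoh bntfe zaysl pddlx
Hunk 3: at line 7 remove [dnoh,bntfe] add [svg,nkst,xdv] -> 13 lines: wfsai fspt byn brkjb sdb twvic gzat bkxyg svg nkst xdv zaysl pddlx
Hunk 4: at line 1 remove [byn] add [qua,ktfnw,yhjeq] -> 15 lines: wfsai fspt qua ktfnw yhjeq brkjb sdb twvic gzat bkxyg svg nkst xdv zaysl pddlx
Final line 8: twvic

Answer: twvic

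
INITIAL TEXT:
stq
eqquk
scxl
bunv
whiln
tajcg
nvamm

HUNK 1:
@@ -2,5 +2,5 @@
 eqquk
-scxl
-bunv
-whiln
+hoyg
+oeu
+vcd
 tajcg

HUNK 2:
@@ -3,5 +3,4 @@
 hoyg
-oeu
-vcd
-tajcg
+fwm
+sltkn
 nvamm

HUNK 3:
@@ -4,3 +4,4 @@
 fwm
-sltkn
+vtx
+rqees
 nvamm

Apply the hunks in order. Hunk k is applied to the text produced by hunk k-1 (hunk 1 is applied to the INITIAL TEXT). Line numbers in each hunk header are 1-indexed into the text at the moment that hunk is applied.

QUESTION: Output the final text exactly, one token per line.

Answer: stq
eqquk
hoyg
fwm
vtx
rqees
nvamm

Derivation:
Hunk 1: at line 2 remove [scxl,bunv,whiln] add [hoyg,oeu,vcd] -> 7 lines: stq eqquk hoyg oeu vcd tajcg nvamm
Hunk 2: at line 3 remove [oeu,vcd,tajcg] add [fwm,sltkn] -> 6 lines: stq eqquk hoyg fwm sltkn nvamm
Hunk 3: at line 4 remove [sltkn] add [vtx,rqees] -> 7 lines: stq eqquk hoyg fwm vtx rqees nvamm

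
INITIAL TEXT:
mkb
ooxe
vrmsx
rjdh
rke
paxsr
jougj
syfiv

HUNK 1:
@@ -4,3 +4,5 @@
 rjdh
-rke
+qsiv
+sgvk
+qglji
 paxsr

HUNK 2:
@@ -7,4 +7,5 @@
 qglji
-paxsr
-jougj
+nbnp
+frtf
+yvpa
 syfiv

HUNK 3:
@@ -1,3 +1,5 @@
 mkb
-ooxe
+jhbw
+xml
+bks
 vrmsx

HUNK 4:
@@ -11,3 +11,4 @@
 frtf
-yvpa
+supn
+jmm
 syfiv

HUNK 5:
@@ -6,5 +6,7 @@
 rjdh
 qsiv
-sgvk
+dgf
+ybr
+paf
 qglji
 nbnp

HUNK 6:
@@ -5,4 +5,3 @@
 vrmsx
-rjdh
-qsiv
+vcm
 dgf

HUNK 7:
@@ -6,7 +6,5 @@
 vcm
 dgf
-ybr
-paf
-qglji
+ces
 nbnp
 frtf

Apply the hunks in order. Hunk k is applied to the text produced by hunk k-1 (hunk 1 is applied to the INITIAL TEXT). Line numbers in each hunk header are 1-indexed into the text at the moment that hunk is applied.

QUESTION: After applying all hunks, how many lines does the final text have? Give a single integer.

Answer: 13

Derivation:
Hunk 1: at line 4 remove [rke] add [qsiv,sgvk,qglji] -> 10 lines: mkb ooxe vrmsx rjdh qsiv sgvk qglji paxsr jougj syfiv
Hunk 2: at line 7 remove [paxsr,jougj] add [nbnp,frtf,yvpa] -> 11 lines: mkb ooxe vrmsx rjdh qsiv sgvk qglji nbnp frtf yvpa syfiv
Hunk 3: at line 1 remove [ooxe] add [jhbw,xml,bks] -> 13 lines: mkb jhbw xml bks vrmsx rjdh qsiv sgvk qglji nbnp frtf yvpa syfiv
Hunk 4: at line 11 remove [yvpa] add [supn,jmm] -> 14 lines: mkb jhbw xml bks vrmsx rjdh qsiv sgvk qglji nbnp frtf supn jmm syfiv
Hunk 5: at line 6 remove [sgvk] add [dgf,ybr,paf] -> 16 lines: mkb jhbw xml bks vrmsx rjdh qsiv dgf ybr paf qglji nbnp frtf supn jmm syfiv
Hunk 6: at line 5 remove [rjdh,qsiv] add [vcm] -> 15 lines: mkb jhbw xml bks vrmsx vcm dgf ybr paf qglji nbnp frtf supn jmm syfiv
Hunk 7: at line 6 remove [ybr,paf,qglji] add [ces] -> 13 lines: mkb jhbw xml bks vrmsx vcm dgf ces nbnp frtf supn jmm syfiv
Final line count: 13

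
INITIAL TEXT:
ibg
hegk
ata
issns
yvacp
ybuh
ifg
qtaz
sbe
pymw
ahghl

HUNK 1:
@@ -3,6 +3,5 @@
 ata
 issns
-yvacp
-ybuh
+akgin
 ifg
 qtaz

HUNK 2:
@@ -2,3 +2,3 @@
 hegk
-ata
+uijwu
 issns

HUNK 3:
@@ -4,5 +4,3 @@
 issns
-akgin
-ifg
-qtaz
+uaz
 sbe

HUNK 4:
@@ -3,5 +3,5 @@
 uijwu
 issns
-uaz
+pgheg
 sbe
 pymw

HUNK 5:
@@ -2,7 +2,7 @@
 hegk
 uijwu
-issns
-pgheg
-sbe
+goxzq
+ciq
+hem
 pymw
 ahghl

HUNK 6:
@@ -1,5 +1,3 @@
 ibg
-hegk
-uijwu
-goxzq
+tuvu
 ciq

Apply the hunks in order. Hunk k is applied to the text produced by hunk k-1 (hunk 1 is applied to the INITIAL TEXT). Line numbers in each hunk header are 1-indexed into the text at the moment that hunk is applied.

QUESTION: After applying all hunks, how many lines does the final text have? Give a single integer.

Answer: 6

Derivation:
Hunk 1: at line 3 remove [yvacp,ybuh] add [akgin] -> 10 lines: ibg hegk ata issns akgin ifg qtaz sbe pymw ahghl
Hunk 2: at line 2 remove [ata] add [uijwu] -> 10 lines: ibg hegk uijwu issns akgin ifg qtaz sbe pymw ahghl
Hunk 3: at line 4 remove [akgin,ifg,qtaz] add [uaz] -> 8 lines: ibg hegk uijwu issns uaz sbe pymw ahghl
Hunk 4: at line 3 remove [uaz] add [pgheg] -> 8 lines: ibg hegk uijwu issns pgheg sbe pymw ahghl
Hunk 5: at line 2 remove [issns,pgheg,sbe] add [goxzq,ciq,hem] -> 8 lines: ibg hegk uijwu goxzq ciq hem pymw ahghl
Hunk 6: at line 1 remove [hegk,uijwu,goxzq] add [tuvu] -> 6 lines: ibg tuvu ciq hem pymw ahghl
Final line count: 6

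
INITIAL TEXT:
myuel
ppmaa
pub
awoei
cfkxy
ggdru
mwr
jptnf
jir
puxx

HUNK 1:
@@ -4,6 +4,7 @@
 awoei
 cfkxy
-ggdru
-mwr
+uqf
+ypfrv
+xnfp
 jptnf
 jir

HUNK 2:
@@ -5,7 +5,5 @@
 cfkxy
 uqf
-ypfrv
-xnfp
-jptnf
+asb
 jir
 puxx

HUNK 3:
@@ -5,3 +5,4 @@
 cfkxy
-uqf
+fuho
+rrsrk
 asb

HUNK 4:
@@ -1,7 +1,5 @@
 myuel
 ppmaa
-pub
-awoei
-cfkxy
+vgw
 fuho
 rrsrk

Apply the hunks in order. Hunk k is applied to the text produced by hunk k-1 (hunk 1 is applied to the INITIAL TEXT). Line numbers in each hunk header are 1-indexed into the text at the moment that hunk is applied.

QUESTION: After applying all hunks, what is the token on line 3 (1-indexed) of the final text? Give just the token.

Answer: vgw

Derivation:
Hunk 1: at line 4 remove [ggdru,mwr] add [uqf,ypfrv,xnfp] -> 11 lines: myuel ppmaa pub awoei cfkxy uqf ypfrv xnfp jptnf jir puxx
Hunk 2: at line 5 remove [ypfrv,xnfp,jptnf] add [asb] -> 9 lines: myuel ppmaa pub awoei cfkxy uqf asb jir puxx
Hunk 3: at line 5 remove [uqf] add [fuho,rrsrk] -> 10 lines: myuel ppmaa pub awoei cfkxy fuho rrsrk asb jir puxx
Hunk 4: at line 1 remove [pub,awoei,cfkxy] add [vgw] -> 8 lines: myuel ppmaa vgw fuho rrsrk asb jir puxx
Final line 3: vgw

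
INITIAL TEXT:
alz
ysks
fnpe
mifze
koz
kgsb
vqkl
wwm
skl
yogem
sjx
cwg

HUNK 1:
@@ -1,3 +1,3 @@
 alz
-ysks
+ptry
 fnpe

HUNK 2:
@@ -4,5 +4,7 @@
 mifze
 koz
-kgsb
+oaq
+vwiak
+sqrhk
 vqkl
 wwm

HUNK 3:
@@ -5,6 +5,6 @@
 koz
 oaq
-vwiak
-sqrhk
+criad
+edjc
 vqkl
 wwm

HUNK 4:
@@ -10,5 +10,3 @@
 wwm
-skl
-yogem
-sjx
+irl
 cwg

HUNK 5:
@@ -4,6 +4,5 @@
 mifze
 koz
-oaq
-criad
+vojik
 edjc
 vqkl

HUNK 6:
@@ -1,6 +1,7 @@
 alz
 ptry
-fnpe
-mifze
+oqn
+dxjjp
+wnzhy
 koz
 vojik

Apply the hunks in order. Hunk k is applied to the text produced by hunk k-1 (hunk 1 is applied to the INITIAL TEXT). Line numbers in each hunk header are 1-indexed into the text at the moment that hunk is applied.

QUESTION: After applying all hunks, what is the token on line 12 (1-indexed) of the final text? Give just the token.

Hunk 1: at line 1 remove [ysks] add [ptry] -> 12 lines: alz ptry fnpe mifze koz kgsb vqkl wwm skl yogem sjx cwg
Hunk 2: at line 4 remove [kgsb] add [oaq,vwiak,sqrhk] -> 14 lines: alz ptry fnpe mifze koz oaq vwiak sqrhk vqkl wwm skl yogem sjx cwg
Hunk 3: at line 5 remove [vwiak,sqrhk] add [criad,edjc] -> 14 lines: alz ptry fnpe mifze koz oaq criad edjc vqkl wwm skl yogem sjx cwg
Hunk 4: at line 10 remove [skl,yogem,sjx] add [irl] -> 12 lines: alz ptry fnpe mifze koz oaq criad edjc vqkl wwm irl cwg
Hunk 5: at line 4 remove [oaq,criad] add [vojik] -> 11 lines: alz ptry fnpe mifze koz vojik edjc vqkl wwm irl cwg
Hunk 6: at line 1 remove [fnpe,mifze] add [oqn,dxjjp,wnzhy] -> 12 lines: alz ptry oqn dxjjp wnzhy koz vojik edjc vqkl wwm irl cwg
Final line 12: cwg

Answer: cwg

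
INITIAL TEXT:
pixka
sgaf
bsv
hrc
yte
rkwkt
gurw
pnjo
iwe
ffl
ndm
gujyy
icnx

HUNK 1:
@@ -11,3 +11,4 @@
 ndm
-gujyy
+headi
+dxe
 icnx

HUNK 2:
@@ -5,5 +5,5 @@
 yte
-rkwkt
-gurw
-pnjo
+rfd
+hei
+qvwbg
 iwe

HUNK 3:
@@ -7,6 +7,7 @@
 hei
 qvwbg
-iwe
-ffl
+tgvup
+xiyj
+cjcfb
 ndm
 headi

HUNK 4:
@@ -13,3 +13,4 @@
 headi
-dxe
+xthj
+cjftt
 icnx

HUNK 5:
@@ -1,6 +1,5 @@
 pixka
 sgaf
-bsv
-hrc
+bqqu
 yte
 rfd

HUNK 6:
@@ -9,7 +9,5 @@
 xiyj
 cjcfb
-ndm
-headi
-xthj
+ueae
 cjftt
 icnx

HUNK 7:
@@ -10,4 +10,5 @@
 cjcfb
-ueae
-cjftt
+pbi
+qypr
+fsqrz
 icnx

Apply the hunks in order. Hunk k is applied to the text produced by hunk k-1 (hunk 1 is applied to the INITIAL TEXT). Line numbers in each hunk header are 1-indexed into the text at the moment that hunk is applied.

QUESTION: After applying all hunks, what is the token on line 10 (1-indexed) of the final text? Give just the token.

Hunk 1: at line 11 remove [gujyy] add [headi,dxe] -> 14 lines: pixka sgaf bsv hrc yte rkwkt gurw pnjo iwe ffl ndm headi dxe icnx
Hunk 2: at line 5 remove [rkwkt,gurw,pnjo] add [rfd,hei,qvwbg] -> 14 lines: pixka sgaf bsv hrc yte rfd hei qvwbg iwe ffl ndm headi dxe icnx
Hunk 3: at line 7 remove [iwe,ffl] add [tgvup,xiyj,cjcfb] -> 15 lines: pixka sgaf bsv hrc yte rfd hei qvwbg tgvup xiyj cjcfb ndm headi dxe icnx
Hunk 4: at line 13 remove [dxe] add [xthj,cjftt] -> 16 lines: pixka sgaf bsv hrc yte rfd hei qvwbg tgvup xiyj cjcfb ndm headi xthj cjftt icnx
Hunk 5: at line 1 remove [bsv,hrc] add [bqqu] -> 15 lines: pixka sgaf bqqu yte rfd hei qvwbg tgvup xiyj cjcfb ndm headi xthj cjftt icnx
Hunk 6: at line 9 remove [ndm,headi,xthj] add [ueae] -> 13 lines: pixka sgaf bqqu yte rfd hei qvwbg tgvup xiyj cjcfb ueae cjftt icnx
Hunk 7: at line 10 remove [ueae,cjftt] add [pbi,qypr,fsqrz] -> 14 lines: pixka sgaf bqqu yte rfd hei qvwbg tgvup xiyj cjcfb pbi qypr fsqrz icnx
Final line 10: cjcfb

Answer: cjcfb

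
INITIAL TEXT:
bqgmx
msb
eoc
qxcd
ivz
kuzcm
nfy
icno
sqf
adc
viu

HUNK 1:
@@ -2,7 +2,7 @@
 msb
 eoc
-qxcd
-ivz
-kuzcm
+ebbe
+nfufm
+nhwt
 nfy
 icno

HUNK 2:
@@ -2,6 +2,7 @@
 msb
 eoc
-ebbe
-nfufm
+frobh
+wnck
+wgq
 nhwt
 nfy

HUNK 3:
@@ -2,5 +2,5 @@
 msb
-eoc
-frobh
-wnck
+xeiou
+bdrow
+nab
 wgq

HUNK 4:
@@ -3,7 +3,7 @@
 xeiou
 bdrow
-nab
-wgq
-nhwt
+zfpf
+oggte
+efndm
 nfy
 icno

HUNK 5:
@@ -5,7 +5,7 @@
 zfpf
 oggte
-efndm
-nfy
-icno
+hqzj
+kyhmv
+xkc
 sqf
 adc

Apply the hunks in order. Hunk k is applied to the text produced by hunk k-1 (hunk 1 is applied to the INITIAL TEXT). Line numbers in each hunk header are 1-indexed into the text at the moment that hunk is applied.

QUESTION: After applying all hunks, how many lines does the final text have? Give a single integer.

Answer: 12

Derivation:
Hunk 1: at line 2 remove [qxcd,ivz,kuzcm] add [ebbe,nfufm,nhwt] -> 11 lines: bqgmx msb eoc ebbe nfufm nhwt nfy icno sqf adc viu
Hunk 2: at line 2 remove [ebbe,nfufm] add [frobh,wnck,wgq] -> 12 lines: bqgmx msb eoc frobh wnck wgq nhwt nfy icno sqf adc viu
Hunk 3: at line 2 remove [eoc,frobh,wnck] add [xeiou,bdrow,nab] -> 12 lines: bqgmx msb xeiou bdrow nab wgq nhwt nfy icno sqf adc viu
Hunk 4: at line 3 remove [nab,wgq,nhwt] add [zfpf,oggte,efndm] -> 12 lines: bqgmx msb xeiou bdrow zfpf oggte efndm nfy icno sqf adc viu
Hunk 5: at line 5 remove [efndm,nfy,icno] add [hqzj,kyhmv,xkc] -> 12 lines: bqgmx msb xeiou bdrow zfpf oggte hqzj kyhmv xkc sqf adc viu
Final line count: 12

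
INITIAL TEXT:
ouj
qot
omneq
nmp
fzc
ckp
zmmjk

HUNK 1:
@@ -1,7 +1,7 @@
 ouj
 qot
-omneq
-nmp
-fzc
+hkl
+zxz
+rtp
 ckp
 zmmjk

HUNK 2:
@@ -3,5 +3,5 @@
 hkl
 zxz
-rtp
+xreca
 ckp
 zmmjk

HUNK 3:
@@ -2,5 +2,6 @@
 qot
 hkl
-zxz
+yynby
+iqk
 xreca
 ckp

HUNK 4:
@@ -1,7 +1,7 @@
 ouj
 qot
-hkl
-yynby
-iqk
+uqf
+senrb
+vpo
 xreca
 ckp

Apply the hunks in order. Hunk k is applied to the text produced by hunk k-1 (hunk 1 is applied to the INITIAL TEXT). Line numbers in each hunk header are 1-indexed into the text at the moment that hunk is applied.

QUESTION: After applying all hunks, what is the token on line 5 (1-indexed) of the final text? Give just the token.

Hunk 1: at line 1 remove [omneq,nmp,fzc] add [hkl,zxz,rtp] -> 7 lines: ouj qot hkl zxz rtp ckp zmmjk
Hunk 2: at line 3 remove [rtp] add [xreca] -> 7 lines: ouj qot hkl zxz xreca ckp zmmjk
Hunk 3: at line 2 remove [zxz] add [yynby,iqk] -> 8 lines: ouj qot hkl yynby iqk xreca ckp zmmjk
Hunk 4: at line 1 remove [hkl,yynby,iqk] add [uqf,senrb,vpo] -> 8 lines: ouj qot uqf senrb vpo xreca ckp zmmjk
Final line 5: vpo

Answer: vpo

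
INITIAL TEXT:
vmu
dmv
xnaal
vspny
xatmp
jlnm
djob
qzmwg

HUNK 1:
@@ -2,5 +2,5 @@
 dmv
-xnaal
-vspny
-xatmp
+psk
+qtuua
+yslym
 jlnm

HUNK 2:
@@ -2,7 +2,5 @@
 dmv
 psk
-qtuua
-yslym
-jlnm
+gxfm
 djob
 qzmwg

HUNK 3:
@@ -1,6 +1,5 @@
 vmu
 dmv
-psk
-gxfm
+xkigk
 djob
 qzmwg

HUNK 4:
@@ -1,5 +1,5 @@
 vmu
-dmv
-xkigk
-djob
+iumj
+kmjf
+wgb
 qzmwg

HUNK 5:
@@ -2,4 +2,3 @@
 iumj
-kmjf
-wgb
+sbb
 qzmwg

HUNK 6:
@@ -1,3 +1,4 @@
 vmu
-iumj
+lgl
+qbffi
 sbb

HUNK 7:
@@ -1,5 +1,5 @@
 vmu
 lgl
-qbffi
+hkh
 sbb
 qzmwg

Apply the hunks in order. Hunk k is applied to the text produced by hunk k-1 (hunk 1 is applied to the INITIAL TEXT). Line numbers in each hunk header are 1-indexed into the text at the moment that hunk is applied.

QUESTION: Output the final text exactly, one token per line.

Hunk 1: at line 2 remove [xnaal,vspny,xatmp] add [psk,qtuua,yslym] -> 8 lines: vmu dmv psk qtuua yslym jlnm djob qzmwg
Hunk 2: at line 2 remove [qtuua,yslym,jlnm] add [gxfm] -> 6 lines: vmu dmv psk gxfm djob qzmwg
Hunk 3: at line 1 remove [psk,gxfm] add [xkigk] -> 5 lines: vmu dmv xkigk djob qzmwg
Hunk 4: at line 1 remove [dmv,xkigk,djob] add [iumj,kmjf,wgb] -> 5 lines: vmu iumj kmjf wgb qzmwg
Hunk 5: at line 2 remove [kmjf,wgb] add [sbb] -> 4 lines: vmu iumj sbb qzmwg
Hunk 6: at line 1 remove [iumj] add [lgl,qbffi] -> 5 lines: vmu lgl qbffi sbb qzmwg
Hunk 7: at line 1 remove [qbffi] add [hkh] -> 5 lines: vmu lgl hkh sbb qzmwg

Answer: vmu
lgl
hkh
sbb
qzmwg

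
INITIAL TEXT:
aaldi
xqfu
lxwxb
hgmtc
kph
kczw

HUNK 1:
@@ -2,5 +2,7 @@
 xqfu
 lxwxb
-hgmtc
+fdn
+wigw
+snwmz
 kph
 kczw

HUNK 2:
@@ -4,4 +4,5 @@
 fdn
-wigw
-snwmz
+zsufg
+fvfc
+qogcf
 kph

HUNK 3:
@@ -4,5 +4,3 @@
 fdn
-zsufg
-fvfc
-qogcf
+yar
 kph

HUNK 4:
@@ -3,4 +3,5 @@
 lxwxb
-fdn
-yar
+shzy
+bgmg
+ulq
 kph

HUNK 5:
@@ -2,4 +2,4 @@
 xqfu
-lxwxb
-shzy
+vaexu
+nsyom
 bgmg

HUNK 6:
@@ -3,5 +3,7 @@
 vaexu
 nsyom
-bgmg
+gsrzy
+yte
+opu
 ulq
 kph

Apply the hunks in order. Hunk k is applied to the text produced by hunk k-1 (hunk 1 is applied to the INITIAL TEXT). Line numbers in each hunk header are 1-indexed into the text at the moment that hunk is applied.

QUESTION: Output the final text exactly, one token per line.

Answer: aaldi
xqfu
vaexu
nsyom
gsrzy
yte
opu
ulq
kph
kczw

Derivation:
Hunk 1: at line 2 remove [hgmtc] add [fdn,wigw,snwmz] -> 8 lines: aaldi xqfu lxwxb fdn wigw snwmz kph kczw
Hunk 2: at line 4 remove [wigw,snwmz] add [zsufg,fvfc,qogcf] -> 9 lines: aaldi xqfu lxwxb fdn zsufg fvfc qogcf kph kczw
Hunk 3: at line 4 remove [zsufg,fvfc,qogcf] add [yar] -> 7 lines: aaldi xqfu lxwxb fdn yar kph kczw
Hunk 4: at line 3 remove [fdn,yar] add [shzy,bgmg,ulq] -> 8 lines: aaldi xqfu lxwxb shzy bgmg ulq kph kczw
Hunk 5: at line 2 remove [lxwxb,shzy] add [vaexu,nsyom] -> 8 lines: aaldi xqfu vaexu nsyom bgmg ulq kph kczw
Hunk 6: at line 3 remove [bgmg] add [gsrzy,yte,opu] -> 10 lines: aaldi xqfu vaexu nsyom gsrzy yte opu ulq kph kczw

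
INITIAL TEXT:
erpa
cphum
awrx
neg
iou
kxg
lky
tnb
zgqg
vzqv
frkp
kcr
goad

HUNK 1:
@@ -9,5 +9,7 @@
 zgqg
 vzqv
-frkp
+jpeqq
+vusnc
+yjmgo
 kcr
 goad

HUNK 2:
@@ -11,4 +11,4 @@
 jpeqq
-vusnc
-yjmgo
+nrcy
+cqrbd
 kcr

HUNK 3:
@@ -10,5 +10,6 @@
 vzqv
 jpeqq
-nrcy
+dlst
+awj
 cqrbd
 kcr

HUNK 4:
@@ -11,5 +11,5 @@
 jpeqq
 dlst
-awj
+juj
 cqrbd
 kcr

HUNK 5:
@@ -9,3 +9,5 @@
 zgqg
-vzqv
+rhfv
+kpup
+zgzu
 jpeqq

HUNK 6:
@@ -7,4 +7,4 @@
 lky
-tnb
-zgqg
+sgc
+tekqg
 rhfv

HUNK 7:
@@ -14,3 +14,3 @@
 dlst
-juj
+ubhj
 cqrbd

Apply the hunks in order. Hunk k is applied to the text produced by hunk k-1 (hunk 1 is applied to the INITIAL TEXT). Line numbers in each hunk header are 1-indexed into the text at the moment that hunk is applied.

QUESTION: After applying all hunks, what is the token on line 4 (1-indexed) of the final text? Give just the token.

Hunk 1: at line 9 remove [frkp] add [jpeqq,vusnc,yjmgo] -> 15 lines: erpa cphum awrx neg iou kxg lky tnb zgqg vzqv jpeqq vusnc yjmgo kcr goad
Hunk 2: at line 11 remove [vusnc,yjmgo] add [nrcy,cqrbd] -> 15 lines: erpa cphum awrx neg iou kxg lky tnb zgqg vzqv jpeqq nrcy cqrbd kcr goad
Hunk 3: at line 10 remove [nrcy] add [dlst,awj] -> 16 lines: erpa cphum awrx neg iou kxg lky tnb zgqg vzqv jpeqq dlst awj cqrbd kcr goad
Hunk 4: at line 11 remove [awj] add [juj] -> 16 lines: erpa cphum awrx neg iou kxg lky tnb zgqg vzqv jpeqq dlst juj cqrbd kcr goad
Hunk 5: at line 9 remove [vzqv] add [rhfv,kpup,zgzu] -> 18 lines: erpa cphum awrx neg iou kxg lky tnb zgqg rhfv kpup zgzu jpeqq dlst juj cqrbd kcr goad
Hunk 6: at line 7 remove [tnb,zgqg] add [sgc,tekqg] -> 18 lines: erpa cphum awrx neg iou kxg lky sgc tekqg rhfv kpup zgzu jpeqq dlst juj cqrbd kcr goad
Hunk 7: at line 14 remove [juj] add [ubhj] -> 18 lines: erpa cphum awrx neg iou kxg lky sgc tekqg rhfv kpup zgzu jpeqq dlst ubhj cqrbd kcr goad
Final line 4: neg

Answer: neg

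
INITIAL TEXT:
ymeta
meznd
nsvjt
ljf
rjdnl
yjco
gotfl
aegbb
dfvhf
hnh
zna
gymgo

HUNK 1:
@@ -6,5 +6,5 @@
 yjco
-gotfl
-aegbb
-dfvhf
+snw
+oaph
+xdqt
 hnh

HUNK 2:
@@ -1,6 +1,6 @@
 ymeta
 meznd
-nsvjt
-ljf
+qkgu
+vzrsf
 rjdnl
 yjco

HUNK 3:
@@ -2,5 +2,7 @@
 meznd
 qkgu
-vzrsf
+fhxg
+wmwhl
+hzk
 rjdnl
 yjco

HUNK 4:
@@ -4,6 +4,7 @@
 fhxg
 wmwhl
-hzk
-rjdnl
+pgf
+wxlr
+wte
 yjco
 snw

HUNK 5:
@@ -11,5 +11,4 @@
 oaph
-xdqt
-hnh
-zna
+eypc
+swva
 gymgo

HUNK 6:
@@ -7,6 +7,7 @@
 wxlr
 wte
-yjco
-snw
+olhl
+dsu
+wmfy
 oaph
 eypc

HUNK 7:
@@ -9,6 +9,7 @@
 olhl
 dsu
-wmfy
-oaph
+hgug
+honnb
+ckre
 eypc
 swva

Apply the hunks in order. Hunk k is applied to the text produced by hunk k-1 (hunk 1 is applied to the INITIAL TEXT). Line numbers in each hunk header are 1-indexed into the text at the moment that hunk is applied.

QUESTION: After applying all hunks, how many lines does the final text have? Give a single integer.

Answer: 16

Derivation:
Hunk 1: at line 6 remove [gotfl,aegbb,dfvhf] add [snw,oaph,xdqt] -> 12 lines: ymeta meznd nsvjt ljf rjdnl yjco snw oaph xdqt hnh zna gymgo
Hunk 2: at line 1 remove [nsvjt,ljf] add [qkgu,vzrsf] -> 12 lines: ymeta meznd qkgu vzrsf rjdnl yjco snw oaph xdqt hnh zna gymgo
Hunk 3: at line 2 remove [vzrsf] add [fhxg,wmwhl,hzk] -> 14 lines: ymeta meznd qkgu fhxg wmwhl hzk rjdnl yjco snw oaph xdqt hnh zna gymgo
Hunk 4: at line 4 remove [hzk,rjdnl] add [pgf,wxlr,wte] -> 15 lines: ymeta meznd qkgu fhxg wmwhl pgf wxlr wte yjco snw oaph xdqt hnh zna gymgo
Hunk 5: at line 11 remove [xdqt,hnh,zna] add [eypc,swva] -> 14 lines: ymeta meznd qkgu fhxg wmwhl pgf wxlr wte yjco snw oaph eypc swva gymgo
Hunk 6: at line 7 remove [yjco,snw] add [olhl,dsu,wmfy] -> 15 lines: ymeta meznd qkgu fhxg wmwhl pgf wxlr wte olhl dsu wmfy oaph eypc swva gymgo
Hunk 7: at line 9 remove [wmfy,oaph] add [hgug,honnb,ckre] -> 16 lines: ymeta meznd qkgu fhxg wmwhl pgf wxlr wte olhl dsu hgug honnb ckre eypc swva gymgo
Final line count: 16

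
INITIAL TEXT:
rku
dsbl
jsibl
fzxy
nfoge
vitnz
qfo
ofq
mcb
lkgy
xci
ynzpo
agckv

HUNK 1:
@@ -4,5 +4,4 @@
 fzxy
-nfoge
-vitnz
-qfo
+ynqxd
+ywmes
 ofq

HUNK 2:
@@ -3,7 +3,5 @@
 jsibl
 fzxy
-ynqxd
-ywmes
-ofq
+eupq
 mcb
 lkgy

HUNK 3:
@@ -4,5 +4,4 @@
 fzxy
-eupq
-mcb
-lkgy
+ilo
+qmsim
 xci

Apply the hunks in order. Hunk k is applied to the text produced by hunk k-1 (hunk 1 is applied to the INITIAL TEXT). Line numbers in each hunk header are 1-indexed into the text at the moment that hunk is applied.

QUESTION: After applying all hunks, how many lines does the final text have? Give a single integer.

Answer: 9

Derivation:
Hunk 1: at line 4 remove [nfoge,vitnz,qfo] add [ynqxd,ywmes] -> 12 lines: rku dsbl jsibl fzxy ynqxd ywmes ofq mcb lkgy xci ynzpo agckv
Hunk 2: at line 3 remove [ynqxd,ywmes,ofq] add [eupq] -> 10 lines: rku dsbl jsibl fzxy eupq mcb lkgy xci ynzpo agckv
Hunk 3: at line 4 remove [eupq,mcb,lkgy] add [ilo,qmsim] -> 9 lines: rku dsbl jsibl fzxy ilo qmsim xci ynzpo agckv
Final line count: 9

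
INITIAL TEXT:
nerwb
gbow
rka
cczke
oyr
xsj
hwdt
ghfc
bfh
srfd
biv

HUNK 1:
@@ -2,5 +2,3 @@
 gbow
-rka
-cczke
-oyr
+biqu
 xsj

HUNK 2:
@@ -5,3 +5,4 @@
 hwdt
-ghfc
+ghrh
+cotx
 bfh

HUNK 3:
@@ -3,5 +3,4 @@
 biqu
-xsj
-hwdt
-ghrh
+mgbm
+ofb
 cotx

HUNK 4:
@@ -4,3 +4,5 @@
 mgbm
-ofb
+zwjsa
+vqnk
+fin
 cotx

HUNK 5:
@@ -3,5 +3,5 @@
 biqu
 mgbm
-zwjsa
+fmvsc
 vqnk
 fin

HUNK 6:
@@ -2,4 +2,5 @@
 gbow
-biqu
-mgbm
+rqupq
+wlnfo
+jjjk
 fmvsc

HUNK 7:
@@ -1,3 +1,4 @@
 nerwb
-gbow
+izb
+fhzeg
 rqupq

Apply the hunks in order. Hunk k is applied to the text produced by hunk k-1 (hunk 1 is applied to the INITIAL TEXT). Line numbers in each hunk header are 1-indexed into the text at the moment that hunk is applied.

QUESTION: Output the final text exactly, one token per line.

Hunk 1: at line 2 remove [rka,cczke,oyr] add [biqu] -> 9 lines: nerwb gbow biqu xsj hwdt ghfc bfh srfd biv
Hunk 2: at line 5 remove [ghfc] add [ghrh,cotx] -> 10 lines: nerwb gbow biqu xsj hwdt ghrh cotx bfh srfd biv
Hunk 3: at line 3 remove [xsj,hwdt,ghrh] add [mgbm,ofb] -> 9 lines: nerwb gbow biqu mgbm ofb cotx bfh srfd biv
Hunk 4: at line 4 remove [ofb] add [zwjsa,vqnk,fin] -> 11 lines: nerwb gbow biqu mgbm zwjsa vqnk fin cotx bfh srfd biv
Hunk 5: at line 3 remove [zwjsa] add [fmvsc] -> 11 lines: nerwb gbow biqu mgbm fmvsc vqnk fin cotx bfh srfd biv
Hunk 6: at line 2 remove [biqu,mgbm] add [rqupq,wlnfo,jjjk] -> 12 lines: nerwb gbow rqupq wlnfo jjjk fmvsc vqnk fin cotx bfh srfd biv
Hunk 7: at line 1 remove [gbow] add [izb,fhzeg] -> 13 lines: nerwb izb fhzeg rqupq wlnfo jjjk fmvsc vqnk fin cotx bfh srfd biv

Answer: nerwb
izb
fhzeg
rqupq
wlnfo
jjjk
fmvsc
vqnk
fin
cotx
bfh
srfd
biv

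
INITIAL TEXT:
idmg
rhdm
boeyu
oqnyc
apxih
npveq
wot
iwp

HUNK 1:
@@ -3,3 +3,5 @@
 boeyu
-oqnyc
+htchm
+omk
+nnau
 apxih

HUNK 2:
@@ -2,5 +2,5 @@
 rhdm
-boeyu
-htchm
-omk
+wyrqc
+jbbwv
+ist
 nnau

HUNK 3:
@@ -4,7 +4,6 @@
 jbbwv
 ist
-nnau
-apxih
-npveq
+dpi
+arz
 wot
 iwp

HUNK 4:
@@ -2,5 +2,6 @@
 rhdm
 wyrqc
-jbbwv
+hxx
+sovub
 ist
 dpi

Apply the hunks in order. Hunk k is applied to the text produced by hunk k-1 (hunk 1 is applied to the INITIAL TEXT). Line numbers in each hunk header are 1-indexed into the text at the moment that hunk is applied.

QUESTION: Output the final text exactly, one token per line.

Hunk 1: at line 3 remove [oqnyc] add [htchm,omk,nnau] -> 10 lines: idmg rhdm boeyu htchm omk nnau apxih npveq wot iwp
Hunk 2: at line 2 remove [boeyu,htchm,omk] add [wyrqc,jbbwv,ist] -> 10 lines: idmg rhdm wyrqc jbbwv ist nnau apxih npveq wot iwp
Hunk 3: at line 4 remove [nnau,apxih,npveq] add [dpi,arz] -> 9 lines: idmg rhdm wyrqc jbbwv ist dpi arz wot iwp
Hunk 4: at line 2 remove [jbbwv] add [hxx,sovub] -> 10 lines: idmg rhdm wyrqc hxx sovub ist dpi arz wot iwp

Answer: idmg
rhdm
wyrqc
hxx
sovub
ist
dpi
arz
wot
iwp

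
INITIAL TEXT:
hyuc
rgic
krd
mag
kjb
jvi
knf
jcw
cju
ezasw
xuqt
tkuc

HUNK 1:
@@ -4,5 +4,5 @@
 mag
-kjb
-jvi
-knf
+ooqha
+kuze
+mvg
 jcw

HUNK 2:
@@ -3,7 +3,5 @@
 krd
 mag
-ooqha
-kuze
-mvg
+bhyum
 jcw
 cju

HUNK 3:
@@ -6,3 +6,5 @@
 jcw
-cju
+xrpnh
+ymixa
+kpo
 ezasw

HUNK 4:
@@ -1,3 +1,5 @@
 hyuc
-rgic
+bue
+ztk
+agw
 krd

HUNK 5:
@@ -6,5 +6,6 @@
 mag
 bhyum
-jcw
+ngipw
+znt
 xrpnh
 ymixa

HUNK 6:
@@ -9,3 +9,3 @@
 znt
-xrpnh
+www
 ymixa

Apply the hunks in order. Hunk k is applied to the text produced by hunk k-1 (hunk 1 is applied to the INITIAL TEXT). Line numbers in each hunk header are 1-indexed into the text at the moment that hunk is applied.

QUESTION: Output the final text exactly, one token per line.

Answer: hyuc
bue
ztk
agw
krd
mag
bhyum
ngipw
znt
www
ymixa
kpo
ezasw
xuqt
tkuc

Derivation:
Hunk 1: at line 4 remove [kjb,jvi,knf] add [ooqha,kuze,mvg] -> 12 lines: hyuc rgic krd mag ooqha kuze mvg jcw cju ezasw xuqt tkuc
Hunk 2: at line 3 remove [ooqha,kuze,mvg] add [bhyum] -> 10 lines: hyuc rgic krd mag bhyum jcw cju ezasw xuqt tkuc
Hunk 3: at line 6 remove [cju] add [xrpnh,ymixa,kpo] -> 12 lines: hyuc rgic krd mag bhyum jcw xrpnh ymixa kpo ezasw xuqt tkuc
Hunk 4: at line 1 remove [rgic] add [bue,ztk,agw] -> 14 lines: hyuc bue ztk agw krd mag bhyum jcw xrpnh ymixa kpo ezasw xuqt tkuc
Hunk 5: at line 6 remove [jcw] add [ngipw,znt] -> 15 lines: hyuc bue ztk agw krd mag bhyum ngipw znt xrpnh ymixa kpo ezasw xuqt tkuc
Hunk 6: at line 9 remove [xrpnh] add [www] -> 15 lines: hyuc bue ztk agw krd mag bhyum ngipw znt www ymixa kpo ezasw xuqt tkuc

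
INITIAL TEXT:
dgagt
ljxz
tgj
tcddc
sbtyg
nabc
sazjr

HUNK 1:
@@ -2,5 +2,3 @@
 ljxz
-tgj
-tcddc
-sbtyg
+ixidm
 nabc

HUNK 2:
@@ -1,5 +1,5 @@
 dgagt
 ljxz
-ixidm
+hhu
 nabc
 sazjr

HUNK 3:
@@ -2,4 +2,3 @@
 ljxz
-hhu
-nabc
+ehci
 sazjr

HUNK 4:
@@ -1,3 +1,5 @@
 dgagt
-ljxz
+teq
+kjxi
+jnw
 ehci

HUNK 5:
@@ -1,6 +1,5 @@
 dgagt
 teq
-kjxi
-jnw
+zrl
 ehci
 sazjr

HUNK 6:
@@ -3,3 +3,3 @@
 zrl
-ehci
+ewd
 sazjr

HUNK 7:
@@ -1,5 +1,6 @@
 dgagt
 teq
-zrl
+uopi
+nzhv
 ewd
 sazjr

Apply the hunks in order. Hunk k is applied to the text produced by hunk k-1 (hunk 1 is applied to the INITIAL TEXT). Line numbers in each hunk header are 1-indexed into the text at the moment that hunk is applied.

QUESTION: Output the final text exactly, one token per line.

Hunk 1: at line 2 remove [tgj,tcddc,sbtyg] add [ixidm] -> 5 lines: dgagt ljxz ixidm nabc sazjr
Hunk 2: at line 1 remove [ixidm] add [hhu] -> 5 lines: dgagt ljxz hhu nabc sazjr
Hunk 3: at line 2 remove [hhu,nabc] add [ehci] -> 4 lines: dgagt ljxz ehci sazjr
Hunk 4: at line 1 remove [ljxz] add [teq,kjxi,jnw] -> 6 lines: dgagt teq kjxi jnw ehci sazjr
Hunk 5: at line 1 remove [kjxi,jnw] add [zrl] -> 5 lines: dgagt teq zrl ehci sazjr
Hunk 6: at line 3 remove [ehci] add [ewd] -> 5 lines: dgagt teq zrl ewd sazjr
Hunk 7: at line 1 remove [zrl] add [uopi,nzhv] -> 6 lines: dgagt teq uopi nzhv ewd sazjr

Answer: dgagt
teq
uopi
nzhv
ewd
sazjr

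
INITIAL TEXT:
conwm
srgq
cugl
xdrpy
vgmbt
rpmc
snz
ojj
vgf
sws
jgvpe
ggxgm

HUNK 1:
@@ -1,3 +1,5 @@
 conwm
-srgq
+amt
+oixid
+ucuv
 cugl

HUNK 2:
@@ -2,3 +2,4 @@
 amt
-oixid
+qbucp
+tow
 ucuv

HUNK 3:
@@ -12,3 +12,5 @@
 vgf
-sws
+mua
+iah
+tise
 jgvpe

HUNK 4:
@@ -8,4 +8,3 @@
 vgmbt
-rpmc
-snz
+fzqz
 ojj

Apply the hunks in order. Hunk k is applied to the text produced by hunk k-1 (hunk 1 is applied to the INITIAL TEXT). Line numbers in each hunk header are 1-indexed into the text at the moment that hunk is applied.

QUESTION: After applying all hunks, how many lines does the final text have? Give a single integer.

Answer: 16

Derivation:
Hunk 1: at line 1 remove [srgq] add [amt,oixid,ucuv] -> 14 lines: conwm amt oixid ucuv cugl xdrpy vgmbt rpmc snz ojj vgf sws jgvpe ggxgm
Hunk 2: at line 2 remove [oixid] add [qbucp,tow] -> 15 lines: conwm amt qbucp tow ucuv cugl xdrpy vgmbt rpmc snz ojj vgf sws jgvpe ggxgm
Hunk 3: at line 12 remove [sws] add [mua,iah,tise] -> 17 lines: conwm amt qbucp tow ucuv cugl xdrpy vgmbt rpmc snz ojj vgf mua iah tise jgvpe ggxgm
Hunk 4: at line 8 remove [rpmc,snz] add [fzqz] -> 16 lines: conwm amt qbucp tow ucuv cugl xdrpy vgmbt fzqz ojj vgf mua iah tise jgvpe ggxgm
Final line count: 16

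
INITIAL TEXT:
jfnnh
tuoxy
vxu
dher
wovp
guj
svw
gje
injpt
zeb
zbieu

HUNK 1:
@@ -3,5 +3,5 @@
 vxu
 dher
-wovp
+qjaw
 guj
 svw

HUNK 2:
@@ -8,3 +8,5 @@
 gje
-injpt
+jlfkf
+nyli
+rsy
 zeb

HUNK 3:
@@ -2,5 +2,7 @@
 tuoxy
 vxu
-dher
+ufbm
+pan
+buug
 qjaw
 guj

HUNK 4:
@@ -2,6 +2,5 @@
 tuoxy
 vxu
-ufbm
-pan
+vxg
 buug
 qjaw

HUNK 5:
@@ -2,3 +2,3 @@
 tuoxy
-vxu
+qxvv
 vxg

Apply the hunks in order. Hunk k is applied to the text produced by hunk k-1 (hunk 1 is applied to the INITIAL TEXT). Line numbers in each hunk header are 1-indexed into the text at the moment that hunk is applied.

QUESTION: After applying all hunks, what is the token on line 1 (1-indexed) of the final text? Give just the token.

Answer: jfnnh

Derivation:
Hunk 1: at line 3 remove [wovp] add [qjaw] -> 11 lines: jfnnh tuoxy vxu dher qjaw guj svw gje injpt zeb zbieu
Hunk 2: at line 8 remove [injpt] add [jlfkf,nyli,rsy] -> 13 lines: jfnnh tuoxy vxu dher qjaw guj svw gje jlfkf nyli rsy zeb zbieu
Hunk 3: at line 2 remove [dher] add [ufbm,pan,buug] -> 15 lines: jfnnh tuoxy vxu ufbm pan buug qjaw guj svw gje jlfkf nyli rsy zeb zbieu
Hunk 4: at line 2 remove [ufbm,pan] add [vxg] -> 14 lines: jfnnh tuoxy vxu vxg buug qjaw guj svw gje jlfkf nyli rsy zeb zbieu
Hunk 5: at line 2 remove [vxu] add [qxvv] -> 14 lines: jfnnh tuoxy qxvv vxg buug qjaw guj svw gje jlfkf nyli rsy zeb zbieu
Final line 1: jfnnh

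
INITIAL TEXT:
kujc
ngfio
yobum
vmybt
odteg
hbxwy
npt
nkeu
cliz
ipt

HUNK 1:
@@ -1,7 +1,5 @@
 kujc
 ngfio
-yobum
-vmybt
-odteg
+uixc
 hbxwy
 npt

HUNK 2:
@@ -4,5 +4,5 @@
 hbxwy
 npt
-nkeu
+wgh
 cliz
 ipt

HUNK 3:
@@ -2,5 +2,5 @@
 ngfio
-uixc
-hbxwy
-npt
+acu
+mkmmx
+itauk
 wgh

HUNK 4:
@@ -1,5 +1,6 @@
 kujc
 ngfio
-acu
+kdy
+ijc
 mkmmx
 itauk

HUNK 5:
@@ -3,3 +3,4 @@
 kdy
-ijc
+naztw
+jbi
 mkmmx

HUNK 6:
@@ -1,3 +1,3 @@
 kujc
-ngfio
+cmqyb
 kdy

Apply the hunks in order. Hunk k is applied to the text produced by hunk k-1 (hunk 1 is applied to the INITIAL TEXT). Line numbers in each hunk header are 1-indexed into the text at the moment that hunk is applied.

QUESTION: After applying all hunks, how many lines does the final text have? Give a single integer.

Hunk 1: at line 1 remove [yobum,vmybt,odteg] add [uixc] -> 8 lines: kujc ngfio uixc hbxwy npt nkeu cliz ipt
Hunk 2: at line 4 remove [nkeu] add [wgh] -> 8 lines: kujc ngfio uixc hbxwy npt wgh cliz ipt
Hunk 3: at line 2 remove [uixc,hbxwy,npt] add [acu,mkmmx,itauk] -> 8 lines: kujc ngfio acu mkmmx itauk wgh cliz ipt
Hunk 4: at line 1 remove [acu] add [kdy,ijc] -> 9 lines: kujc ngfio kdy ijc mkmmx itauk wgh cliz ipt
Hunk 5: at line 3 remove [ijc] add [naztw,jbi] -> 10 lines: kujc ngfio kdy naztw jbi mkmmx itauk wgh cliz ipt
Hunk 6: at line 1 remove [ngfio] add [cmqyb] -> 10 lines: kujc cmqyb kdy naztw jbi mkmmx itauk wgh cliz ipt
Final line count: 10

Answer: 10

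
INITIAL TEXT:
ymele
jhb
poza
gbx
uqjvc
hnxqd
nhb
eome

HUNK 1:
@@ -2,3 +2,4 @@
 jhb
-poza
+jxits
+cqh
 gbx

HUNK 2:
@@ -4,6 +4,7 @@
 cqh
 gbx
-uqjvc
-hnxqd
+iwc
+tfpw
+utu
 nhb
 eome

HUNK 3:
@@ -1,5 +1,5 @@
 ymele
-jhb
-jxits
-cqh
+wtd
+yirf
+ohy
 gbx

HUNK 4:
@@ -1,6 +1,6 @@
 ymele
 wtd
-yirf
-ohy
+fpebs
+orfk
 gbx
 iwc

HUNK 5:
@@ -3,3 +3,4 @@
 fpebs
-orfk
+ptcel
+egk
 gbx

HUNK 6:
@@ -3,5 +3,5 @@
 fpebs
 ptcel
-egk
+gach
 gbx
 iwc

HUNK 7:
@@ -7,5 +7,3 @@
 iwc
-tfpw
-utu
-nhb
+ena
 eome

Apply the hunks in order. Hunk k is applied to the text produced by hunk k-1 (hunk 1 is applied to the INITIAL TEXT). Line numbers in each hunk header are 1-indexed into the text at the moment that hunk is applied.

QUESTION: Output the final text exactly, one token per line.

Answer: ymele
wtd
fpebs
ptcel
gach
gbx
iwc
ena
eome

Derivation:
Hunk 1: at line 2 remove [poza] add [jxits,cqh] -> 9 lines: ymele jhb jxits cqh gbx uqjvc hnxqd nhb eome
Hunk 2: at line 4 remove [uqjvc,hnxqd] add [iwc,tfpw,utu] -> 10 lines: ymele jhb jxits cqh gbx iwc tfpw utu nhb eome
Hunk 3: at line 1 remove [jhb,jxits,cqh] add [wtd,yirf,ohy] -> 10 lines: ymele wtd yirf ohy gbx iwc tfpw utu nhb eome
Hunk 4: at line 1 remove [yirf,ohy] add [fpebs,orfk] -> 10 lines: ymele wtd fpebs orfk gbx iwc tfpw utu nhb eome
Hunk 5: at line 3 remove [orfk] add [ptcel,egk] -> 11 lines: ymele wtd fpebs ptcel egk gbx iwc tfpw utu nhb eome
Hunk 6: at line 3 remove [egk] add [gach] -> 11 lines: ymele wtd fpebs ptcel gach gbx iwc tfpw utu nhb eome
Hunk 7: at line 7 remove [tfpw,utu,nhb] add [ena] -> 9 lines: ymele wtd fpebs ptcel gach gbx iwc ena eome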